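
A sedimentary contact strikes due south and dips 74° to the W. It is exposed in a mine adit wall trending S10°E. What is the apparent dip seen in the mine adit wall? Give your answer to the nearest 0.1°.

31.2°

Angle between strike (due south) and section (S10°E): β = 10°.
tan α = tan 74° × sin 10° = 3.4874 × 0.1736 = 0.6056
α = arctan(0.6056) = 31.20°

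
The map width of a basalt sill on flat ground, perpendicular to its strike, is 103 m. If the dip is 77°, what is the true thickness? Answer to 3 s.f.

True thickness t = w · sin(dip) = 103 × sin 77°
t = 103 × 0.9744 = 100.360 m

100 m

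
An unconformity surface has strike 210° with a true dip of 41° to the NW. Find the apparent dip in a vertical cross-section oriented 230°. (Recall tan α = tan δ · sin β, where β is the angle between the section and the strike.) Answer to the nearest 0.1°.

16.6°

The section lies 20° from the strike.
tan α = tan 41° × sin 20° = 0.8693 × 0.3420 = 0.2973
apparent dip = arctan 0.2973 = 16.56°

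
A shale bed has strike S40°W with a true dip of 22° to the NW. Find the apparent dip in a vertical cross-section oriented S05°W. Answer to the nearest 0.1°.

The section lies 35° from the strike.
tan α = tan 22° × sin 35° = 0.4040 × 0.5736 = 0.2317
α = arctan(0.2317) = 13.05°

13.0°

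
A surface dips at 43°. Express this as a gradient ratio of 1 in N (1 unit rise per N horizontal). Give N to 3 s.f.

1 in 1.07

1 : N means tan θ = 1/N, so N = 1/tan 43° = 1/0.9325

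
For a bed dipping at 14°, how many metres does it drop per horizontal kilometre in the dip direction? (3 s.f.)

249 m

drop per km = 1000 × tan 14° = 1000 × 0.2493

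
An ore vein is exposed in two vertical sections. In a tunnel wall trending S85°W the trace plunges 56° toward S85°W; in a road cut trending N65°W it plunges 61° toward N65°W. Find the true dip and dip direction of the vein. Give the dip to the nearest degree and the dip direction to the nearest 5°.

true dip 61°, dip direction 300°

Represent each trace as a vector plunging at its apparent dip toward its trend (east-north-up frame): v₁ = (-0.557, -0.049, -0.829), v₂ = (-0.439, 0.205, -0.875).
The plane normal is n = v₁ × v₂ ∝ (-0.212, 0.123, 0.136).
tan δ = √(n_x²+n_y²)/n_z = 0.245/0.136, so δ = 61.1°.
Dip direction = azimuth of (n_x, n_y) = atan2(-0.212, 0.123) = 300°.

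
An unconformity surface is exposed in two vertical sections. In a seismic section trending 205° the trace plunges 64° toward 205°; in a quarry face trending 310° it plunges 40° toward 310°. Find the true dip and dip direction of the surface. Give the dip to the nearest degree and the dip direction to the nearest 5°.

true dip 68°, dip direction 240°

Represent each trace as a vector plunging at its apparent dip toward its trend (east-north-up frame): v₁ = (-0.185, -0.397, -0.899), v₂ = (-0.587, 0.492, -0.643).
Cross product v₁ × v₂ gives the pole to the plane: n ∝ (-0.698, -0.408, 0.324).
Dip δ = arctan(|n_h|/n_z) = arctan(0.809/0.324) = 68.1°.
The horizontal component of n points toward azimuth atan2(n_x, n_y) = 240°, the dip direction.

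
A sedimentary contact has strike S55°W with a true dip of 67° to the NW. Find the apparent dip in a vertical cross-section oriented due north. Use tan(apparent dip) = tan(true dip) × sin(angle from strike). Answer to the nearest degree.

63°

The strike is S55°W and the section trends due north; the acute angle between them is β = 55°.
tan(apparent dip) = tan 67° · sin 55° = 1.9298
apparent dip = arctan 1.9298 = 62.61°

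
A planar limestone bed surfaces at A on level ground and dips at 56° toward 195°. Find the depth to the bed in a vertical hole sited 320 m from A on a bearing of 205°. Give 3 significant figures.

467 m

The hole lies 10° from the dip direction, so the down-dip offset is 320 × cos 10° = 315.14 m.
Depth = down-dip offset × tan(dip) = 315.14 × tan 56° = 315.14 × 1.4826
Depth = 467.21 m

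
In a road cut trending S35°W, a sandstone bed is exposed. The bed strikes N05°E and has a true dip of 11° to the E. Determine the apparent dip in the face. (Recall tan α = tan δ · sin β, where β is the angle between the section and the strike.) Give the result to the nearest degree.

The section lies 30° from the strike.
tan α = tan 11° × sin 30° = 0.1944 × 0.5000 = 0.0972
α = arctan(0.0972) = 5.55°

6°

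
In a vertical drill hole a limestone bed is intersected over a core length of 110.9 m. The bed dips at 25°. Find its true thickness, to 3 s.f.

101 m

True thickness t = h · cos(dip) = 110.9 × cos 25°
t = 110.9 × 0.9063 = 100.510 m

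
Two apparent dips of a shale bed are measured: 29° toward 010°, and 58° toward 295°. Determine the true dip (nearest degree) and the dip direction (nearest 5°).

true dip 58°, dip direction 300°

Each apparent-dip line lies in the plane. As unit vectors (x east, y north, z up), v₁ plunges 29°→010° and v₂ plunges 58°→295°.
n = v₁ × v₂ = (-0.622, 0.362, 0.448) (taken with n_z > 0).
True dip = arccos(n_z / |n|) = arccos(0.5284) = 58.1°.
Dip direction = atan2(-0.622, 0.362) = 300° (azimuth of n's horizontal projection).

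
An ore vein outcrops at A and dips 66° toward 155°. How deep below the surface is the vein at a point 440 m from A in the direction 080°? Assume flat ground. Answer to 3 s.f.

256 m

The hole lies 75° from the dip direction, so the down-dip offset is 440 × cos 75° = 113.88 m.
Depth = down-dip offset × tan(dip) = 113.88 × tan 66° = 113.88 × 2.2460
Depth = 255.78 m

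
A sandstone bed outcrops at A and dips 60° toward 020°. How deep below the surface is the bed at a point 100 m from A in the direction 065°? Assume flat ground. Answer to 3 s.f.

The hole lies 45° from the dip direction, so the down-dip offset is 100 × cos 45° = 70.71 m.
Depth = down-dip offset × tan(dip) = 70.71 × tan 60° = 70.71 × 1.7321
Depth = 122.47 m

122 m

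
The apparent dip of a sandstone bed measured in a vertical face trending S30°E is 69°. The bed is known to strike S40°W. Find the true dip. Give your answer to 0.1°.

70.2°

The section is 70° from the strike.
tan(true dip) = tan 69° / sin 70° = 2.7723
δ = arctan(2.7723) = 70.16°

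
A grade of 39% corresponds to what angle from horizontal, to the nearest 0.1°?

21.3°

tan θ = 39/100 = 0.3900
θ = arctan(0.3900) = 21.31°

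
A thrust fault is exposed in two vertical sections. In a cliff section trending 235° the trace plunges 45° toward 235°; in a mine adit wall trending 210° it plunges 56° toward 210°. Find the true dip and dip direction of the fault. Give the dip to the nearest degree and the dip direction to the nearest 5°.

Each apparent-dip line lies in the plane. As unit vectors (x east, y north, z up), v₁ plunges 45°→235° and v₂ plunges 56°→210°.
Cross product v₁ × v₂ gives the pole to the plane: n ∝ (-0.006, -0.282, 0.167).
tan δ = √(n_x²+n_y²)/n_z = 0.283/0.167, so δ = 59.4°.
Dip direction = azimuth of (n_x, n_y) = atan2(-0.006, -0.282) = 181°.

true dip 59°, dip direction 180°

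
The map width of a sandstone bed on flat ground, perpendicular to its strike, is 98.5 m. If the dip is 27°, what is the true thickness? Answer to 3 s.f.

44.7 m

True thickness t = w · sin(dip) = 98.5 × sin 27°
t = 98.5 × 0.4540 = 44.718 m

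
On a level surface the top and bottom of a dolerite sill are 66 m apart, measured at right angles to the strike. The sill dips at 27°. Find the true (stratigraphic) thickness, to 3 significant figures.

30.0 m

True thickness t = w · sin(dip) = 66 × sin 27°
t = 66 × 0.4540 = 29.963 m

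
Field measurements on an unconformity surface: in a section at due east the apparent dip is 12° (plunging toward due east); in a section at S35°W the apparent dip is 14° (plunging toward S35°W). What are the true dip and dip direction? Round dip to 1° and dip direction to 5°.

true dip 27°, dip direction 155°

Represent each trace as a vector plunging at its apparent dip toward its trend (east-north-up frame): v₁ = (0.978, 0.000, -0.208), v₂ = (-0.557, -0.795, -0.242).
Cross product v₁ × v₂ gives the pole to the plane: n ∝ (0.165, -0.352, 0.777).
True dip = arccos(n_z / |n|) = arccos(0.8942) = 26.6°.
The horizontal component of n points toward azimuth atan2(n_x, n_y) = 155°, the dip direction.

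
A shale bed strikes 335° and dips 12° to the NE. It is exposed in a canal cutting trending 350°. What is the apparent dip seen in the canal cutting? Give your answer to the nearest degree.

3°

The strike is 335° and the section trends 350°; the acute angle between them is β = 15°.
tan(apparent dip) = tan 12° · sin 15° = 0.0550
α = arctan(0.0550) = 3.15°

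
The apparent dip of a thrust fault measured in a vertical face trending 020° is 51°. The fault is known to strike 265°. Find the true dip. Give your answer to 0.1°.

53.7°

The section is 65° from the strike.
tan δ = tan α / sin β = tan 51° / sin 65° = 1.2349 / 0.9063 = 1.3626
δ = arctan(1.3626) = 53.72°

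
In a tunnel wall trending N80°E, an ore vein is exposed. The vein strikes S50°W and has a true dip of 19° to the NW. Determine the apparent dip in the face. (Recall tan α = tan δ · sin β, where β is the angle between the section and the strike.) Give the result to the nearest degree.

10°

The strike is S50°W and the section trends N80°E; the acute angle between them is β = 30°.
tan α = tan 19° × sin 30° = 0.3443 × 0.5000 = 0.1722
α = arctan(0.1722) = 9.77°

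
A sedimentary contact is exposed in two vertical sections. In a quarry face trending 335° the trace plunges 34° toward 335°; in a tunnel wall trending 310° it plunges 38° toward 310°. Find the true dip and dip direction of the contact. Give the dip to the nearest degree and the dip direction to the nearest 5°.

Each apparent-dip line lies in the plane. As unit vectors (x east, y north, z up), v₁ plunges 34°→335° and v₂ plunges 38°→310°.
Cross product v₁ × v₂ gives the pole to the plane: n ∝ (-0.179, 0.122, 0.276).
Dip δ = arctan(|n_h|/n_z) = arctan(0.217/0.276) = 38.1°.
The horizontal component of n points toward azimuth atan2(n_x, n_y) = 304°, the dip direction.

true dip 38°, dip direction 305°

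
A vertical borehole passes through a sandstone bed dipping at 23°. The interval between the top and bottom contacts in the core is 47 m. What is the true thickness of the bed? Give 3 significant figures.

True thickness t = h · cos(dip) = 47 × cos 23°
t = 47 × 0.9205 = 43.264 m

43.3 m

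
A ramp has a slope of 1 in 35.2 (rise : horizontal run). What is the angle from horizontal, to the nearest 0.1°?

tan θ = 1/35.2 = 0.0284
θ = arctan(0.0284) = 1.63°

1.6°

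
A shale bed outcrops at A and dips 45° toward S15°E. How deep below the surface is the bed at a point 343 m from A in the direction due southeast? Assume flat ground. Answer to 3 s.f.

The hole lies 30° from the dip direction, so the down-dip offset is 343 × cos 30° = 297.05 m.
Depth = down-dip offset × tan(dip) = 297.05 × tan 45° = 297.05 × 1.0000
Depth = 297.05 m

297 m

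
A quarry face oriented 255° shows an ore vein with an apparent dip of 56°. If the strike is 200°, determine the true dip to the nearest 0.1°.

61.1°

The section is 55° from the strike.
tan δ = tan α / sin β = tan 56° / sin 55° = 1.4826 / 0.8192 = 1.8099
δ = arctan(1.8099) = 61.08°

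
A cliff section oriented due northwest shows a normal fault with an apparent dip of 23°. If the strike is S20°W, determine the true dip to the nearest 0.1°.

25.1°

β = acute angle between strike S20°W and section due northwest = 65°.
tan(true dip) = tan 23° / sin 65° = 0.4684
true dip = arctan 0.4684 = 25.10°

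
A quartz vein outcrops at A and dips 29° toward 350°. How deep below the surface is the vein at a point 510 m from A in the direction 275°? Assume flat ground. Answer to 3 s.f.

The hole lies 75° from the dip direction, so the down-dip offset is 510 × cos 75° = 132.00 m.
Depth = down-dip offset × tan(dip) = 132.00 × tan 29° = 132.00 × 0.5543
Depth = 73.17 m

73.2 m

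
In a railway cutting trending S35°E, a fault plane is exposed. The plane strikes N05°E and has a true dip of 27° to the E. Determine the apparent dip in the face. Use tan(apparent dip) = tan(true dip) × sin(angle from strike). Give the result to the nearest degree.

18°

Angle between strike (N05°E) and section (S35°E): β = 40°.
tan α = tan 27° × sin 40° = 0.5095 × 0.6428 = 0.3275
α = arctan(0.3275) = 18.13°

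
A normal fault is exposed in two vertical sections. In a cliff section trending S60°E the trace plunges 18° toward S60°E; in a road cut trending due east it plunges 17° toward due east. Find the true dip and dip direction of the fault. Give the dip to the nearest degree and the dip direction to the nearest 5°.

true dip 18°, dip direction 110°

The two traces are lines in the plane: v₁ = (sin 120°·cos 18°, cos 120°·cos 18°, −sin 18°), v₂ = (sin 90°·cos 17°, cos 90°·cos 17°, −sin 17°).
n = v₁ × v₂ = (0.139, -0.055, 0.455) (taken with n_z > 0).
True dip = arccos(n_z / |n|) = arccos(0.9500) = 18.2°.
Dip direction = azimuth of (n_x, n_y) = atan2(0.139, -0.055) = 111°.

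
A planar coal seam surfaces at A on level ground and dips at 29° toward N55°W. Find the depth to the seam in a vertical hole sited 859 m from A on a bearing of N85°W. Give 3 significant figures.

The hole lies 30° from the dip direction, so the down-dip offset is 859 × cos 30° = 743.92 m.
Depth = down-dip offset × tan(dip) = 743.92 × tan 29° = 743.92 × 0.5543
Depth = 412.36 m

412 m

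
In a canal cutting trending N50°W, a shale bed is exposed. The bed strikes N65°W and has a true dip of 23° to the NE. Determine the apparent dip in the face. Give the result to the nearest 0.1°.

6.3°

The section lies 15° from the strike.
tan α = tan 23° × sin 15° = 0.4245 × 0.2588 = 0.1099
α = arctan(0.1099) = 6.27°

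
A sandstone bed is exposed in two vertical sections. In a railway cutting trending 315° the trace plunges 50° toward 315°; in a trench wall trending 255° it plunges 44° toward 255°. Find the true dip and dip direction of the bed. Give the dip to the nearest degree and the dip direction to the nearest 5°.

The two traces are lines in the plane: v₁ = (sin 315°·cos 50°, cos 315°·cos 50°, −sin 50°), v₂ = (sin 255°·cos 44°, cos 255°·cos 44°, −sin 44°).
n = v₁ × v₂ = (-0.458, 0.217, 0.400) (taken with n_z > 0).
True dip = arccos(n_z / |n|) = arccos(0.6199) = 51.7°.
Dip direction = atan2(-0.458, 0.217) = 295° (azimuth of n's horizontal projection).

true dip 52°, dip direction 295°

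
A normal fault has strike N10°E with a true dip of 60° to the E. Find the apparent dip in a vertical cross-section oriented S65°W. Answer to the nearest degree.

The strike is N10°E and the section trends S65°W; the acute angle between them is β = 55°.
tan(apparent dip) = tan 60° · sin 55° = 1.4188
apparent dip = arctan 1.4188 = 54.82°

55°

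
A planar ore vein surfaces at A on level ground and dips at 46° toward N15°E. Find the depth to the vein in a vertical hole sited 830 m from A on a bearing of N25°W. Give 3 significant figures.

658 m

The hole lies 40° from the dip direction, so the down-dip offset is 830 × cos 40° = 635.82 m.
Depth = down-dip offset × tan(dip) = 635.82 × tan 46° = 635.82 × 1.0355
Depth = 658.41 m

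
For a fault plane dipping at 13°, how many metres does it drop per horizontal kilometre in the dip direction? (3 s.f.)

231 m

drop per km = 1000 × tan 13° = 1000 × 0.2309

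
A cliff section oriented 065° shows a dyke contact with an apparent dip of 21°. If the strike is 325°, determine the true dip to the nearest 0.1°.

21.3°

β = acute angle between strike 325° and section 065° = 80°.
tan(true dip) = tan 21° / sin 80° = 0.3898
δ = arctan(0.3898) = 21.30°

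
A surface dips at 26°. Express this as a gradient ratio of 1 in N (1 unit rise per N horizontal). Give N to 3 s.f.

1 in 2.05

1 : N means tan θ = 1/N, so N = 1/tan 26° = 1/0.4877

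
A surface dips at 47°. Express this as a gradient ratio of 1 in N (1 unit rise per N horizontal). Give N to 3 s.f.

1 in 0.933

1 : N means tan θ = 1/N, so N = 1/tan 47° = 1/1.0724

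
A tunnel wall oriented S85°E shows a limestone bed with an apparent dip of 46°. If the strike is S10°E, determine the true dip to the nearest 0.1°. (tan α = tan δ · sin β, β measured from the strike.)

β = acute angle between strike S10°E and section S85°E = 75°.
tan δ = tan α / sin β = tan 46° / sin 75° = 1.0355 / 0.9659 = 1.0721
δ = arctan(1.0721) = 46.99°

47.0°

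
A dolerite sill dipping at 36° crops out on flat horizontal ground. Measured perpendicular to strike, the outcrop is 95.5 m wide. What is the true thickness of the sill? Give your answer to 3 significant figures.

56.1 m

True thickness t = w · sin(dip) = 95.5 × sin 36°
t = 95.5 × 0.5878 = 56.133 m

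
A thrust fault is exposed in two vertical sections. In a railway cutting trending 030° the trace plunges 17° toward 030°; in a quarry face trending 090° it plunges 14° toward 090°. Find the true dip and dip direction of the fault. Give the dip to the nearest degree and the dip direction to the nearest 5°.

The two traces are lines in the plane: v₁ = (sin 30°·cos 17°, cos 30°·cos 17°, −sin 17°), v₂ = (sin 90°·cos 14°, cos 90°·cos 14°, −sin 14°).
The plane normal is n = v₁ × v₂ ∝ (0.200, 0.168, 0.804).
Dip δ = arctan(|n_h|/n_z) = arctan(0.261/0.804) = 18.0°.
Dip direction = azimuth of (n_x, n_y) = atan2(0.200, 0.168) = 50°.

true dip 18°, dip direction 050°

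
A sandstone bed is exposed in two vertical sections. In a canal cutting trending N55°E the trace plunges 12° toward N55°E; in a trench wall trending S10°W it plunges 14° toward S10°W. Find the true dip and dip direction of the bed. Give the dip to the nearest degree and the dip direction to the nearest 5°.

The two traces are lines in the plane: v₁ = (sin 55°·cos 12°, cos 55°·cos 12°, −sin 12°), v₂ = (sin 190°·cos 14°, cos 190°·cos 14°, −sin 14°).
Cross product v₁ × v₂ gives the pole to the plane: n ∝ (0.334, -0.229, 0.671).
True dip = arccos(n_z / |n|) = arccos(0.8561) = 31.1°.
Dip direction = atan2(0.334, -0.229) = 124° (azimuth of n's horizontal projection).

true dip 31°, dip direction 125°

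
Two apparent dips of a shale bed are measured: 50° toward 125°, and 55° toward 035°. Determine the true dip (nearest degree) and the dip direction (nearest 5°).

The two traces are lines in the plane: v₁ = (sin 125°·cos 50°, cos 125°·cos 50°, −sin 50°), v₂ = (sin 35°·cos 55°, cos 35°·cos 55°, −sin 55°).
Cross product v₁ × v₂ gives the pole to the plane: n ∝ (0.662, 0.179, 0.369).
tan δ = √(n_x²+n_y²)/n_z = 0.686/0.369, so δ = 61.7°.
Dip direction = azimuth of (n_x, n_y) = atan2(0.662, 0.179) = 75°.

true dip 62°, dip direction 075°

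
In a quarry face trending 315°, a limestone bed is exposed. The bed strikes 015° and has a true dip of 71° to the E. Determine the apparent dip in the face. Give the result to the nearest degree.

68°

Angle between strike (015°) and section (315°): β = 60°.
tan α = tan 71° × sin 60° = 2.9042 × 0.8660 = 2.5151
apparent dip = arctan 2.5151 = 68.32°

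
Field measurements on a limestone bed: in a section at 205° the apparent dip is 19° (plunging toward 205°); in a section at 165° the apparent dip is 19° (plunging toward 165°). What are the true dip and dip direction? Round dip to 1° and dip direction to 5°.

The two traces are lines in the plane: v₁ = (sin 205°·cos 19°, cos 205°·cos 19°, −sin 19°), v₂ = (sin 165°·cos 19°, cos 165°·cos 19°, −sin 19°).
The plane normal is n = v₁ × v₂ ∝ (-0.018, -0.210, 0.575).
True dip = arccos(n_z / |n|) = arccos(0.9389) = 20.1°.
The horizontal component of n points toward azimuth atan2(n_x, n_y) = 185°, the dip direction.

true dip 20°, dip direction 185°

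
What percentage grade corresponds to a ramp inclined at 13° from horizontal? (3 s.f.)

23.1%

grade % = 100 × tan 13° = 100 × 0.2309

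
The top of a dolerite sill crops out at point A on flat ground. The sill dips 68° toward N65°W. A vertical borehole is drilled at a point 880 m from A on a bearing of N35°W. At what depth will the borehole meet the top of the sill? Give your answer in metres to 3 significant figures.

The hole lies 30° from the dip direction, so the down-dip offset is 880 × cos 30° = 762.10 m.
Depth = down-dip offset × tan(dip) = 762.10 × tan 68° = 762.10 × 2.4751
Depth = 1886.27 m

1890 m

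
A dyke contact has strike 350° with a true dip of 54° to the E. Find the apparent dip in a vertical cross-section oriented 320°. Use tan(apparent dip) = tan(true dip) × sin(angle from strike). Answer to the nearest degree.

35°

The section lies 30° from the strike.
tan α = tan 54° × sin 30° = 1.3764 × 0.5000 = 0.6882
α = arctan(0.6882) = 34.54°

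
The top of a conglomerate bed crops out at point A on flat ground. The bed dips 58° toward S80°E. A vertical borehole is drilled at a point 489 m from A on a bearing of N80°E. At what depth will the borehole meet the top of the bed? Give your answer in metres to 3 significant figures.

The hole lies 20° from the dip direction, so the down-dip offset is 489 × cos 20° = 459.51 m.
Depth = down-dip offset × tan(dip) = 459.51 × tan 58° = 459.51 × 1.6003
Depth = 735.37 m

735 m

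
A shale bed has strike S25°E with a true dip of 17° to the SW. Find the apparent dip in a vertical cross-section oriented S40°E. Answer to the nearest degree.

5°

The section lies 15° from the strike.
tan(apparent dip) = tan 17° · sin 15° = 0.0791
apparent dip = arctan 0.0791 = 4.52°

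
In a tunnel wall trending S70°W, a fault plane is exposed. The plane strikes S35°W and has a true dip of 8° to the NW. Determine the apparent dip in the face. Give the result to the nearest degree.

Angle between strike (S35°W) and section (S70°W): β = 35°.
tan α = tan 8° × sin 35° = 0.1405 × 0.5736 = 0.0806
α = arctan(0.0806) = 4.61°

5°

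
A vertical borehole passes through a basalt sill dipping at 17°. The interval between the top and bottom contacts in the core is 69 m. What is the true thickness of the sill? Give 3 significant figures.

True thickness t = h · cos(dip) = 69 × cos 17°
t = 69 × 0.9563 = 65.985 m

66.0 m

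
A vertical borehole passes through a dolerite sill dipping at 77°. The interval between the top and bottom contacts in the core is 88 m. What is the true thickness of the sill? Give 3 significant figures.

19.8 m

True thickness t = h · cos(dip) = 88 × cos 77°
t = 88 × 0.2250 = 19.796 m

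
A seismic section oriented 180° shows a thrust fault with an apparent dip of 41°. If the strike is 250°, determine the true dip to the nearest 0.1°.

The section is 70° from the strike.
tan(true dip) = tan 41° / sin 70° = 0.9251
true dip = arctan 0.9251 = 42.77°

42.8°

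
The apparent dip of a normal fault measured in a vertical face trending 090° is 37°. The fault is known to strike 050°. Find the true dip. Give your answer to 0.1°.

The section is 40° from the strike.
tan(true dip) = tan 37° / sin 40° = 1.1723
true dip = arctan 1.1723 = 49.54°

49.5°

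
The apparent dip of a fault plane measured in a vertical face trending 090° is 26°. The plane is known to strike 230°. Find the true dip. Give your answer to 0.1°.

The section is 40° from the strike.
tan(true dip) = tan 26° / sin 40° = 0.7588
δ = arctan(0.7588) = 37.19°

37.2°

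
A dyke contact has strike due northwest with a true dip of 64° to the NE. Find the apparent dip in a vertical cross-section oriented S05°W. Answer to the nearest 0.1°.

The section lies 50° from the strike.
tan α = tan 64° × sin 50° = 2.0503 × 0.7660 = 1.5706
α = arctan(1.5706) = 57.52°

57.5°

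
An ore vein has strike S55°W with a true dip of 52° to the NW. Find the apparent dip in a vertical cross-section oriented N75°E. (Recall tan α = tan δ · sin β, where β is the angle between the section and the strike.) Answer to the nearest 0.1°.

The strike is S55°W and the section trends N75°E; the acute angle between them is β = 20°.
tan(apparent dip) = tan 52° · sin 20° = 0.4378
α = arctan(0.4378) = 23.64°

23.6°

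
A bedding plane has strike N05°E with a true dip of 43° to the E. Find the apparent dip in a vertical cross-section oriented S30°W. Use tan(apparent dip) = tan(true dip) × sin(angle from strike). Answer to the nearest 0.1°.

21.5°

The strike is N05°E and the section trends S30°W; the acute angle between them is β = 25°.
tan(apparent dip) = tan 43° · sin 25° = 0.3941
α = arctan(0.3941) = 21.51°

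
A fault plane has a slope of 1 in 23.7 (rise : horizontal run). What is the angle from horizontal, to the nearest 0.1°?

tan θ = 1/23.7 = 0.0422
θ = arctan(0.0422) = 2.42°

2.4°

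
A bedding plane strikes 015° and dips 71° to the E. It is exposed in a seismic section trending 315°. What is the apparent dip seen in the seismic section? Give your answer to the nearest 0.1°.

Angle between strike (015°) and section (315°): β = 60°.
tan α = tan 71° × sin 60° = 2.9042 × 0.8660 = 2.5151
apparent dip = arctan 2.5151 = 68.32°

68.3°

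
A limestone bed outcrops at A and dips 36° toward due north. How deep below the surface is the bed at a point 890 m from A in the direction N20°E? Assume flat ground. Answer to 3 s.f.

The hole lies 20° from the dip direction, so the down-dip offset is 890 × cos 20° = 836.33 m.
Depth = down-dip offset × tan(dip) = 836.33 × tan 36° = 836.33 × 0.7265
Depth = 607.63 m

608 m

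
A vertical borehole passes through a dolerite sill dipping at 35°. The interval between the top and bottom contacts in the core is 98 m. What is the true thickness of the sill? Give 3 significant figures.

True thickness t = h · cos(dip) = 98 × cos 35°
t = 98 × 0.8192 = 80.277 m

80.3 m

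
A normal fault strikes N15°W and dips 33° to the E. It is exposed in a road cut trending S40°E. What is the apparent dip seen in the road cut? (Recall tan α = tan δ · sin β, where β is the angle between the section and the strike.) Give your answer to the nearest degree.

Angle between strike (N15°W) and section (S40°E): β = 25°.
tan α = tan 33° × sin 25° = 0.6494 × 0.4226 = 0.2745
α = arctan(0.2745) = 15.35°

15°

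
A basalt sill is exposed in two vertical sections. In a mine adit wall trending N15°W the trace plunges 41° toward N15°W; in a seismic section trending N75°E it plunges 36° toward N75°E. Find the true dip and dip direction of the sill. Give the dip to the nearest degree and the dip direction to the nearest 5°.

true dip 49°, dip direction 025°

Each apparent-dip line lies in the plane. As unit vectors (x east, y north, z up), v₁ plunges 41°→N15°W and v₂ plunges 36°→N75°E.
n = v₁ × v₂ = (0.291, 0.627, 0.611) (taken with n_z > 0).
tan δ = √(n_x²+n_y²)/n_z = 0.692/0.611, so δ = 48.6°.
The horizontal component of n points toward azimuth atan2(n_x, n_y) = 25°, the dip direction.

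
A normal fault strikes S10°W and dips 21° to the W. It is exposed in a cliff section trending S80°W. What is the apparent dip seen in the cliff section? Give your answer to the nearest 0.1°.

The strike is S10°W and the section trends S80°W; the acute angle between them is β = 70°.
tan(apparent dip) = tan 21° · sin 70° = 0.3607
apparent dip = arctan 0.3607 = 19.84°

19.8°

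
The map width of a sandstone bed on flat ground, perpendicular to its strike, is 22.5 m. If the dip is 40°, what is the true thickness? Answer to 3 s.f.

14.5 m

True thickness t = w · sin(dip) = 22.5 × sin 40°
t = 22.5 × 0.6428 = 14.463 m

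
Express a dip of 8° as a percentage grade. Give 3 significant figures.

14.1%

grade % = 100 × tan 8° = 100 × 0.1405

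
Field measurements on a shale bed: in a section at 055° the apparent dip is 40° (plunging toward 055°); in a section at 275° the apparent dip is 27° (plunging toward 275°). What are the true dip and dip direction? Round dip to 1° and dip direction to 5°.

true dip 63°, dip direction 350°

The two traces are lines in the plane: v₁ = (sin 55°·cos 40°, cos 55°·cos 40°, −sin 40°), v₂ = (sin 275°·cos 27°, cos 275°·cos 27°, −sin 27°).
The plane normal is n = v₁ × v₂ ∝ (-0.150, 0.855, 0.439).
True dip = arccos(n_z / |n|) = arccos(0.4509) = 63.2°.
Dip direction = atan2(-0.150, 0.855) = 350° (azimuth of n's horizontal projection).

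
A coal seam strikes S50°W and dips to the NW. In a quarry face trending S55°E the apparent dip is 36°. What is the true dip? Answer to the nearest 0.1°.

36.9°

The section is 75° from the strike.
tan(true dip) = tan 36° / sin 75° = 0.7522
true dip = arctan 0.7522 = 36.95°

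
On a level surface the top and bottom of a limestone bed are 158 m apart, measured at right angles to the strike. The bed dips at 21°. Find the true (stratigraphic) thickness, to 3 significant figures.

True thickness t = w · sin(dip) = 158 × sin 21°
t = 158 × 0.3584 = 56.622 m

56.6 m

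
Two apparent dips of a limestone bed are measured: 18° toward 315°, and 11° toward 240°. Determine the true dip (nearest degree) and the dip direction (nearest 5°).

true dip 19°, dip direction 295°

Each apparent-dip line lies in the plane. As unit vectors (x east, y north, z up), v₁ plunges 18°→315° and v₂ plunges 11°→240°.
n = v₁ × v₂ = (-0.280, 0.134, 0.902) (taken with n_z > 0).
tan δ = √(n_x²+n_y²)/n_z = 0.311/0.902, so δ = 19.0°.
Dip direction = azimuth of (n_x, n_y) = atan2(-0.280, 0.134) = 296°.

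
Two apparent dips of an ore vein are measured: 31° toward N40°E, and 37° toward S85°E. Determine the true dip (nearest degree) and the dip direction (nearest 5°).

The two traces are lines in the plane: v₁ = (sin 40°·cos 31°, cos 40°·cos 31°, −sin 31°), v₂ = (sin 95°·cos 37°, cos 95°·cos 37°, −sin 37°).
The plane normal is n = v₁ × v₂ ∝ (0.431, 0.078, 0.561).
tan δ = √(n_x²+n_y²)/n_z = 0.438/0.561, so δ = 38.0°.
Dip direction = azimuth of (n_x, n_y) = atan2(0.431, 0.078) = 80°.

true dip 38°, dip direction 080°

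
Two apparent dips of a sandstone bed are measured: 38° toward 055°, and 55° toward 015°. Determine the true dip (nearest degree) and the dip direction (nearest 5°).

true dip 56°, dip direction 355°

Represent each trace as a vector plunging at its apparent dip toward its trend (east-north-up frame): v₁ = (0.646, 0.452, -0.616), v₂ = (0.148, 0.554, -0.819).
n = v₁ × v₂ = (-0.029, 0.437, 0.291) (taken with n_z > 0).
tan δ = √(n_x²+n_y²)/n_z = 0.438/0.291, so δ = 56.5°.
Dip direction = atan2(-0.029, 0.437) = 356° (azimuth of n's horizontal projection).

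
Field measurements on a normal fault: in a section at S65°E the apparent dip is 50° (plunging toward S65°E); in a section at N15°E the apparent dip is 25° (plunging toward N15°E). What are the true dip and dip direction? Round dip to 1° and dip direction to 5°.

true dip 54°, dip direction 085°

The two traces are lines in the plane: v₁ = (sin 115°·cos 50°, cos 115°·cos 50°, −sin 50°), v₂ = (sin 15°·cos 25°, cos 15°·cos 25°, −sin 25°).
n = v₁ × v₂ = (0.785, 0.067, 0.574) (taken with n_z > 0).
tan δ = √(n_x²+n_y²)/n_z = 0.788/0.574, so δ = 54.0°.
Dip direction = atan2(0.785, 0.067) = 85° (azimuth of n's horizontal projection).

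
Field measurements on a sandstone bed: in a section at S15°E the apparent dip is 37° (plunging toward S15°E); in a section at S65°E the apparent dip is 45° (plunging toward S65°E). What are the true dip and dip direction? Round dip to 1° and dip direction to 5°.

Represent each trace as a vector plunging at its apparent dip toward its trend (east-north-up frame): v₁ = (0.207, -0.771, -0.602), v₂ = (0.641, -0.299, -0.707).
Cross product v₁ × v₂ gives the pole to the plane: n ∝ (0.366, -0.240, 0.433).
True dip = arccos(n_z / |n|) = arccos(0.7034) = 45.3°.
Dip direction = azimuth of (n_x, n_y) = atan2(0.366, -0.240) = 123°.

true dip 45°, dip direction 125°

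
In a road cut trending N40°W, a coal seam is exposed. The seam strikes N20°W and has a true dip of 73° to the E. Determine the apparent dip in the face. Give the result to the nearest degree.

48°

The section lies 20° from the strike.
tan(apparent dip) = tan 73° · sin 20° = 1.1187
apparent dip = arctan 1.1187 = 48.21°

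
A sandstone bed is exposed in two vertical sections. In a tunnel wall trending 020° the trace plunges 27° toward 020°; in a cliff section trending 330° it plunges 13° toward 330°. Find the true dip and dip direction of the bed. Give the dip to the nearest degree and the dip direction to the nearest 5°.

Represent each trace as a vector plunging at its apparent dip toward its trend (east-north-up frame): v₁ = (0.305, 0.837, -0.454), v₂ = (-0.487, 0.844, -0.225).
Cross product v₁ × v₂ gives the pole to the plane: n ∝ (0.195, 0.290, 0.665).
Dip δ = arctan(|n_h|/n_z) = arctan(0.349/0.665) = 27.7°.
Dip direction = atan2(0.195, 0.290) = 34° (azimuth of n's horizontal projection).

true dip 28°, dip direction 035°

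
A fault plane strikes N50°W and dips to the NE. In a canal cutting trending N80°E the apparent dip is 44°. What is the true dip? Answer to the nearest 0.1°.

51.6°

β = acute angle between strike N50°W and section N80°E = 50°.
tan δ = tan α / sin β = tan 44° / sin 50° = 0.9657 / 0.7660 = 1.2606
δ = arctan(1.2606) = 51.58°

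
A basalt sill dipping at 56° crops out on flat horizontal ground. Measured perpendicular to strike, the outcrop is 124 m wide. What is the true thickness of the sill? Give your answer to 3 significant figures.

103 m

True thickness t = w · sin(dip) = 124 × sin 56°
t = 124 × 0.8290 = 102.801 m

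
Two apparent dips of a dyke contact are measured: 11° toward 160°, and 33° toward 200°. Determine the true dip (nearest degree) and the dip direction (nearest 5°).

true dip 39°, dip direction 235°

Each apparent-dip line lies in the plane. As unit vectors (x east, y north, z up), v₁ plunges 11°→160° and v₂ plunges 33°→200°.
The plane normal is n = v₁ × v₂ ∝ (-0.352, -0.238, 0.529).
tan δ = √(n_x²+n_y²)/n_z = 0.425/0.529, so δ = 38.7°.
The horizontal component of n points toward azimuth atan2(n_x, n_y) = 236°, the dip direction.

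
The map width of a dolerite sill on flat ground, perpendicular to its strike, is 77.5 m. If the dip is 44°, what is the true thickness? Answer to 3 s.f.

53.8 m

True thickness t = w · sin(dip) = 77.5 × sin 44°
t = 77.5 × 0.6947 = 53.836 m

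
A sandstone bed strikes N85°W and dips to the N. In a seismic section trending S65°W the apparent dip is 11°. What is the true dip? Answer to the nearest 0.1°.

The section is 30° from the strike.
tan δ = tan α / sin β = tan 11° / sin 30° = 0.1944 / 0.5000 = 0.3888
true dip = arctan 0.3888 = 21.24°

21.2°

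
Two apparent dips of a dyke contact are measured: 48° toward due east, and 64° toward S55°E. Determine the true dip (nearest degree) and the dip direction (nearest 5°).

true dip 66°, dip direction 150°

Represent each trace as a vector plunging at its apparent dip toward its trend (east-north-up frame): v₁ = (0.669, 0.000, -0.743), v₂ = (0.359, -0.251, -0.899).
The plane normal is n = v₁ × v₂ ∝ (0.187, -0.335, 0.168).
Dip δ = arctan(|n_h|/n_z) = arctan(0.383/0.168) = 66.3°.
Dip direction = azimuth of (n_x, n_y) = atan2(0.187, -0.335) = 151°.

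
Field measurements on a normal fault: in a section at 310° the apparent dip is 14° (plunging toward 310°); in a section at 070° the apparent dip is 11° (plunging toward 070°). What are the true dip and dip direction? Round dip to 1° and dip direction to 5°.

true dip 24°, dip direction 005°

Represent each trace as a vector plunging at its apparent dip toward its trend (east-north-up frame): v₁ = (-0.743, 0.624, -0.242), v₂ = (0.922, 0.336, -0.191).
Cross product v₁ × v₂ gives the pole to the plane: n ∝ (0.038, 0.365, 0.825).
Dip δ = arctan(|n_h|/n_z) = arctan(0.367/0.825) = 24.0°.
Dip direction = atan2(0.038, 0.365) = 6° (azimuth of n's horizontal projection).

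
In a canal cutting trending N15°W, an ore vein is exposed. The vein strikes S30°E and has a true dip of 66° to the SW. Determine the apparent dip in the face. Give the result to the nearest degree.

30°

The section lies 15° from the strike.
tan(apparent dip) = tan 66° · sin 15° = 0.5813
apparent dip = arctan 0.5813 = 30.17°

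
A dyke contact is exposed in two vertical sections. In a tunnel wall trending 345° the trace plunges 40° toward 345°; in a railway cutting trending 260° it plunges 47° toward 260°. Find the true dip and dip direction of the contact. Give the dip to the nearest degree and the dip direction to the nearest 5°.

The two traces are lines in the plane: v₁ = (sin 345°·cos 40°, cos 345°·cos 40°, −sin 40°), v₂ = (sin 260°·cos 47°, cos 260°·cos 47°, −sin 47°).
Cross product v₁ × v₂ gives the pole to the plane: n ∝ (-0.617, 0.287, 0.520).
True dip = arccos(n_z / |n|) = arccos(0.6074) = 52.6°.
Dip direction = azimuth of (n_x, n_y) = atan2(-0.617, 0.287) = 295°.

true dip 53°, dip direction 295°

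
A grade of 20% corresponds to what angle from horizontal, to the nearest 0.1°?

tan θ = 20/100 = 0.2000
θ = arctan(0.2000) = 11.31°

11.3°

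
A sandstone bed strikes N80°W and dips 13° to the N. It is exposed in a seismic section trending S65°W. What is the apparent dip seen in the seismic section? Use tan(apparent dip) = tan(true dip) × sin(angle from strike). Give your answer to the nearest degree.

The strike is N80°W and the section trends S65°W; the acute angle between them is β = 35°.
tan α = tan 13° × sin 35° = 0.2309 × 0.5736 = 0.1324
apparent dip = arctan 0.1324 = 7.54°

8°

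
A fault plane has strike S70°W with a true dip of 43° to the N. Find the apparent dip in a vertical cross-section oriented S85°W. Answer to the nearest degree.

Angle between strike (S70°W) and section (S85°W): β = 15°.
tan α = tan 43° × sin 15° = 0.9325 × 0.2588 = 0.2414
α = arctan(0.2414) = 13.57°

14°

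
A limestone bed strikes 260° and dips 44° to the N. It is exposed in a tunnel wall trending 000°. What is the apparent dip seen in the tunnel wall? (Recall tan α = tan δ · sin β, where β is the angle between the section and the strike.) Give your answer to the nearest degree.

44°

The section lies 80° from the strike.
tan α = tan 44° × sin 80° = 0.9657 × 0.9848 = 0.9510
α = arctan(0.9510) = 43.56°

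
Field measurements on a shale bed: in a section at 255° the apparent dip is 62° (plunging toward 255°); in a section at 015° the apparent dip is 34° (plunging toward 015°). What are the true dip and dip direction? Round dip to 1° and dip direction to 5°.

true dip 69°, dip direction 300°

The two traces are lines in the plane: v₁ = (sin 255°·cos 62°, cos 255°·cos 62°, −sin 62°), v₂ = (sin 15°·cos 34°, cos 15°·cos 34°, −sin 34°).
n = v₁ × v₂ = (-0.775, 0.443, 0.337) (taken with n_z > 0).
True dip = arccos(n_z / |n|) = arccos(0.3532) = 69.3°.
Dip direction = atan2(-0.775, 0.443) = 300° (azimuth of n's horizontal projection).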